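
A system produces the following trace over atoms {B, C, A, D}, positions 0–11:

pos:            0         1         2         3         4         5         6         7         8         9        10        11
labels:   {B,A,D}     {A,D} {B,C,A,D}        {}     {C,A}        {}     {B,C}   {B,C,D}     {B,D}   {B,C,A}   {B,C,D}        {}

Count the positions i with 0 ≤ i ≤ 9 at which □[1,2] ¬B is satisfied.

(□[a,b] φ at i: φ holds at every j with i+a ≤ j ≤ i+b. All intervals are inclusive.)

Evaluate at each i in [0,9]:
  i=0: ✗ (fails at j=2)
  i=1: ✗ (fails at j=2)
  i=2: ✓ (all of [3,4])
  i=3: ✓ (all of [4,5])
  i=4: ✗ (fails at j=6)
  i=5: ✗ (fails at j=6)
  i=6: ✗ (fails at j=7)
  i=7: ✗ (fails at j=8)
  i=8: ✗ (fails at j=9)
  i=9: ✗ (fails at j=10)
Positions where it holds: {2, 3} → 2.

2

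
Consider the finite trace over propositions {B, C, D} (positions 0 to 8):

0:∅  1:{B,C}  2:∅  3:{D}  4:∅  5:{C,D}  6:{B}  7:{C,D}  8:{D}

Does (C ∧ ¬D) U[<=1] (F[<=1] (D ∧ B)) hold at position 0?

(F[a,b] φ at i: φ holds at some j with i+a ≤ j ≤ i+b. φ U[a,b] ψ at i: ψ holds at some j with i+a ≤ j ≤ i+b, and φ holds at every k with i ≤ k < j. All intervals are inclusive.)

Need some j in [0,1] with F[<=1] (D ∧ B), and (C ∧ ¬D) at every k in [0,j-1].
  j=0: F[<=1] (D ∧ B) — fails (none in [0,1]).
  j=1: F[<=1] (D ∧ B) — fails (none in [1,2]).
No j in the window works → until fails.

False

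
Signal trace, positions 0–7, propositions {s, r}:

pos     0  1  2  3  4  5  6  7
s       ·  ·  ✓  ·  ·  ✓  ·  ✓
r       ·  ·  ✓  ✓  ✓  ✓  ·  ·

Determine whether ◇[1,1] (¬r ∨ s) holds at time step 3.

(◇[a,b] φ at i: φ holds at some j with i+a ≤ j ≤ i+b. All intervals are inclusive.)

False

Check (¬r ∨ s) at each j in [4,4]:
  j=4: false
No position in the window satisfies it → formula fails.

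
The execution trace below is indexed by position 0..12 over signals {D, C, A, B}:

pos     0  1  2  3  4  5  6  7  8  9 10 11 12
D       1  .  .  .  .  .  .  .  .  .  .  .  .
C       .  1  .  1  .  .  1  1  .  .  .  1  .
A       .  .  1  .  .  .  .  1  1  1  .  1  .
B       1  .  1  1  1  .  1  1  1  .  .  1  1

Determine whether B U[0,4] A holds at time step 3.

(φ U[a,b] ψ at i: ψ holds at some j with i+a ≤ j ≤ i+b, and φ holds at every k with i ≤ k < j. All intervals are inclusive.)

False

Need some j in [3,7] with A, and B at every k in [3,j-1].
  j=3: A false.
  j=4: A false.
  j=5: A false.
  j=6: A false.
  j=7: A holds, but B fails at k=5 → not this j.
No j in the window works → until fails.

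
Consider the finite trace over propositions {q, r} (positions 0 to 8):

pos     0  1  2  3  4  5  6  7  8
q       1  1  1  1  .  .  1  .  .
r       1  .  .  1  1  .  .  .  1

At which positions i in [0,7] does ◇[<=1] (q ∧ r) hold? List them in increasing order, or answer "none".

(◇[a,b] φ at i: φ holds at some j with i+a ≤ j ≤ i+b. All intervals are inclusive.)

0, 2, 3

Evaluate at each i in [0,7]:
  i=0: ✓ (witness j=0)
  i=1: ✗ (none in [1,2])
  i=2: ✓ (witness j=3)
  i=3: ✓ (witness j=3)
  i=4: ✗ (none in [4,5])
  i=5: ✗ (none in [5,6])
  i=6: ✗ (none in [6,7])
  i=7: ✗ (none in [7,8])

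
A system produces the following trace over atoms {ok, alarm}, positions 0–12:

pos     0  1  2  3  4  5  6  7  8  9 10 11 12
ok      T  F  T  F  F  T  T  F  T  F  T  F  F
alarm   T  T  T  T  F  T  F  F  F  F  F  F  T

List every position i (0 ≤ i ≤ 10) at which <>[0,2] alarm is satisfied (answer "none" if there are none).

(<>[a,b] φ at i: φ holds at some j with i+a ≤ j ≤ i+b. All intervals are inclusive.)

0, 1, 2, 3, 4, 5, 10

Evaluate at each i in [0,10]:
  i=0: ✓ (witness j=0)
  i=1: ✓ (witness j=1)
  i=2: ✓ (witness j=2)
  i=3: ✓ (witness j=3)
  i=4: ✓ (witness j=5)
  i=5: ✓ (witness j=5)
  i=6: ✗ (none in [6,8])
  i=7: ✗ (none in [7,9])
  i=8: ✗ (none in [8,10])
  i=9: ✗ (none in [9,11])
  i=10: ✓ (witness j=12)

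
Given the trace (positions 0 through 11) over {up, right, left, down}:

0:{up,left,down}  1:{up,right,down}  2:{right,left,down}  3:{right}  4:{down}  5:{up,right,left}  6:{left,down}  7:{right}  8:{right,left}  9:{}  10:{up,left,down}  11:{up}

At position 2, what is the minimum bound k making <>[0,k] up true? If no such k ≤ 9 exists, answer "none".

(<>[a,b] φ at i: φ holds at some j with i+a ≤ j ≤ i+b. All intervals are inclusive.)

3

Scan j = 2,3,… for up:
  j=2: fails
  j=3: fails
  j=4: fails
  j=5: holds
First hit at j=5, so smallest k = 5-2 = 3.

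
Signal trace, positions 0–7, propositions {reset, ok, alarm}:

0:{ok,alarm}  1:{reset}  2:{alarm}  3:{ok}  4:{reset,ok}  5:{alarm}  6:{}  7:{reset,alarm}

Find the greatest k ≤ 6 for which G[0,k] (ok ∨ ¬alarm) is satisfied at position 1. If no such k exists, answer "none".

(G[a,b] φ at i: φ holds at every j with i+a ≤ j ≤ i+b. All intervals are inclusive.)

0

(ok ∨ ¬alarm) must hold from j=1 onward; find where it first fails.
  j=1: holds
  j=2: fails
Holds on [1,1], so largest k = 0.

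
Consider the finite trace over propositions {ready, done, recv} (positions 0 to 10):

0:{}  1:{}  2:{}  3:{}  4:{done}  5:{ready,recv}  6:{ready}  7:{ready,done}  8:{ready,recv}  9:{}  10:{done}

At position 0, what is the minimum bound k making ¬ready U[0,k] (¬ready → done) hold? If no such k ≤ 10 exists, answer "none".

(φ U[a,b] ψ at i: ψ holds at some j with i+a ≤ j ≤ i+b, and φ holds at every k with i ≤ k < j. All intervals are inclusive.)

Need earliest j ≥ 0 with (¬ready → done), and ¬ready at every k in [0,j-1].
  j=0: rhs fails.
  j=1: rhs fails.
  j=2: rhs fails.
  j=3: rhs fails.
  j=4: rhs holds; lhs holds on [0,3]. k = 4.

4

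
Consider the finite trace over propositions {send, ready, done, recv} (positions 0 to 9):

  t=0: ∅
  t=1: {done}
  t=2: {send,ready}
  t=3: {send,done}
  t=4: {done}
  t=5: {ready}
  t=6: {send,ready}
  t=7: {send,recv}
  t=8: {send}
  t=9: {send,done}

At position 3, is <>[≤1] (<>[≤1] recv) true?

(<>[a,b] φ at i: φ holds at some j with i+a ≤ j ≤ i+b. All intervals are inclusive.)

No

Check <>[≤1] recv at each j in [3,4]:
  j=3: fails (none in [3,4])
  j=4: fails (none in [4,5])
No position in the window satisfies it → formula fails.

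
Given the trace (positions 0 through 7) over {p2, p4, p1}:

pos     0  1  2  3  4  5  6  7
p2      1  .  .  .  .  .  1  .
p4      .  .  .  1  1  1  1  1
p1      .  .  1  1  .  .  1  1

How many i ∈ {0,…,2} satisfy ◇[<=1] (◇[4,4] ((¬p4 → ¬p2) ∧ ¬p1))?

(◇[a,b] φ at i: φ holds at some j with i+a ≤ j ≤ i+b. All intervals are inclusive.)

Evaluate at each i in [0,2]:
  i=0: ✓ (witness j=0)
  i=1: ✓ (witness j=1)
  i=2: ✗ (none in [2,3])
Positions where it holds: {0, 1} → 2.

2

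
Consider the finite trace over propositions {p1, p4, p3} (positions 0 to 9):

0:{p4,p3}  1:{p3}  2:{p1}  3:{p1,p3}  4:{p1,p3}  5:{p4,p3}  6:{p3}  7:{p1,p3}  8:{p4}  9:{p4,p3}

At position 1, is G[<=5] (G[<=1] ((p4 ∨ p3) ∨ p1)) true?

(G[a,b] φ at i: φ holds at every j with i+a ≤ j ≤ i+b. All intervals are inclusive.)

Yes

Check G[<=1] ((p4 ∨ p3) ∨ p1) at every j in [1,6]:
  j=1: holds on [1,2]
  j=2: holds on [2,3]
  j=3: holds on [3,4]
  j=4: holds on [4,5]
  j=5: holds on [5,6]
  j=6: holds on [6,7]
All positions satisfy it → formula holds.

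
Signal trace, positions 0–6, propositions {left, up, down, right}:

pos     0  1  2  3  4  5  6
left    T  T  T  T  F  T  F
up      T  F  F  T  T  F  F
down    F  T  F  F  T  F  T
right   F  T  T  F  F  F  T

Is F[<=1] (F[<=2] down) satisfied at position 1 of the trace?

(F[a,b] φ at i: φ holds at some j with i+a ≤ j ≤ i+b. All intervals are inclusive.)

True

Check F[<=2] down at each j in [1,2]:
  j=1: holds (witness at 1)
  j=2: holds (witness at 4)
Found at j=1 → formula holds.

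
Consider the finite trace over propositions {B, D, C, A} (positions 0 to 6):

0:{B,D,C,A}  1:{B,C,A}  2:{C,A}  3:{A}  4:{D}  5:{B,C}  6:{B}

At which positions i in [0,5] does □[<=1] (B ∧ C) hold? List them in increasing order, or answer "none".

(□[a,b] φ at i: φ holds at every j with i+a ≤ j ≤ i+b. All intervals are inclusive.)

Evaluate at each i in [0,5]:
  i=0: ✓ (all of [0,1])
  i=1: ✗ (fails at j=2)
  i=2: ✗ (fails at j=2)
  i=3: ✗ (fails at j=3)
  i=4: ✗ (fails at j=4)
  i=5: ✗ (fails at j=6)

0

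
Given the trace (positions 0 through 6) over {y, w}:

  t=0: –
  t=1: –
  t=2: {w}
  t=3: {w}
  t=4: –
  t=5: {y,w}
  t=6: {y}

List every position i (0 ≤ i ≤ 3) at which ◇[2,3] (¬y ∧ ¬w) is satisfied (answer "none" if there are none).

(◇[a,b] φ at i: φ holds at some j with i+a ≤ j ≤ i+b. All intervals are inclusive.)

1, 2

Evaluate at each i in [0,3]:
  i=0: ✗ (none in [2,3])
  i=1: ✓ (witness j=4)
  i=2: ✓ (witness j=4)
  i=3: ✗ (none in [5,6])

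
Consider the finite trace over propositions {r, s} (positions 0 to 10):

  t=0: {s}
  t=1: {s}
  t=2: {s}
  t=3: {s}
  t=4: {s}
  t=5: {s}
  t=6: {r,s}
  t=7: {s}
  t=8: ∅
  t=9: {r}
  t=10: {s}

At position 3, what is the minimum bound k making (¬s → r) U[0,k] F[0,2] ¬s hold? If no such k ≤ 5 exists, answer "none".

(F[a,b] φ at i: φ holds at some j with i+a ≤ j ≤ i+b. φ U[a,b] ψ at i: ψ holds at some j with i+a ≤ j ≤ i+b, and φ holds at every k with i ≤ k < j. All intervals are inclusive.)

3

Need earliest j ≥ 3 with F[0,2] ¬s, and (¬s → r) at every k in [3,j-1].
  j=3: rhs fails.
  j=4: rhs fails.
  j=5: rhs fails.
  j=6: rhs holds; lhs holds on [3,5]. k = 3.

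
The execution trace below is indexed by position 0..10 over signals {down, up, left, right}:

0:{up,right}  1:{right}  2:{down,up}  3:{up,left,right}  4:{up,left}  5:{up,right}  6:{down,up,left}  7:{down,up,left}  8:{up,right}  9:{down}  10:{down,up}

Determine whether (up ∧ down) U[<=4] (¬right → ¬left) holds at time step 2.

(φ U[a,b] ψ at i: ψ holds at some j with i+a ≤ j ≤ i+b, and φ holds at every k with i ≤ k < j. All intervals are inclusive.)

Need some j in [2,6] with (¬right → ¬left), and (up ∧ down) at every k in [2,j-1].
  j=2: (¬right → ¬left) holds; no prefix to check → satisfied.

Yes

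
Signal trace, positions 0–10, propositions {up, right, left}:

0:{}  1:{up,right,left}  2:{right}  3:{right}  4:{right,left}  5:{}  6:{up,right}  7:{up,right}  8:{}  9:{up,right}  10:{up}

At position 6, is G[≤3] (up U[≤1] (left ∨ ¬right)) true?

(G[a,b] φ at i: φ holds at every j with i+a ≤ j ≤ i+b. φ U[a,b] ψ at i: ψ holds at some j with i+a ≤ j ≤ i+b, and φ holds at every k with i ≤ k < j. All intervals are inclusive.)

No

Check (up U[≤1] (left ∨ ¬right)) at every j in [6,9]:
  j=6: fails
  j=7: holds
  j=8: holds
  j=9: holds
Fails at j=6 → formula fails.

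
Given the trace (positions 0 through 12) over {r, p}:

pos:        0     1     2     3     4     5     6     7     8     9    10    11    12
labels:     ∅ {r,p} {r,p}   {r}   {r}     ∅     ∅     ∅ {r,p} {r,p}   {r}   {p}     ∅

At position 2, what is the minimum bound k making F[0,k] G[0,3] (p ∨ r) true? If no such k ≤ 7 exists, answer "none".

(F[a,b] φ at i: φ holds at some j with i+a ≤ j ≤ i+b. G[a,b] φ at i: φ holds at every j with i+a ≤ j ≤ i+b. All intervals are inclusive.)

Scan j = 2,3,… for G[0,3] (p ∨ r):
  j=2: fails
  j=3: fails
  j=4: fails
  j=5: fails
  j=6: fails
  j=7: fails
  j=8: holds
First hit at j=8, so smallest k = 8-2 = 6.

6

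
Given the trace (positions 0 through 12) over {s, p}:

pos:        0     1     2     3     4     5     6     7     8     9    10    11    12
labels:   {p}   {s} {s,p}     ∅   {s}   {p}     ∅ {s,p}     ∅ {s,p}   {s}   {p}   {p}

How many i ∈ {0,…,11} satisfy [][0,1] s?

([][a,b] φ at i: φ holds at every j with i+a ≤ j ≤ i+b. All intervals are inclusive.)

2

Evaluate at each i in [0,11]:
  i=0: ✗ (fails at j=0)
  i=1: ✓ (all of [1,2])
  i=2: ✗ (fails at j=3)
  i=3: ✗ (fails at j=3)
  i=4: ✗ (fails at j=5)
  i=5: ✗ (fails at j=5)
  i=6: ✗ (fails at j=6)
  i=7: ✗ (fails at j=8)
  i=8: ✗ (fails at j=8)
  i=9: ✓ (all of [9,10])
  i=10: ✗ (fails at j=11)
  i=11: ✗ (fails at j=11)
Positions where it holds: {1, 9} → 2.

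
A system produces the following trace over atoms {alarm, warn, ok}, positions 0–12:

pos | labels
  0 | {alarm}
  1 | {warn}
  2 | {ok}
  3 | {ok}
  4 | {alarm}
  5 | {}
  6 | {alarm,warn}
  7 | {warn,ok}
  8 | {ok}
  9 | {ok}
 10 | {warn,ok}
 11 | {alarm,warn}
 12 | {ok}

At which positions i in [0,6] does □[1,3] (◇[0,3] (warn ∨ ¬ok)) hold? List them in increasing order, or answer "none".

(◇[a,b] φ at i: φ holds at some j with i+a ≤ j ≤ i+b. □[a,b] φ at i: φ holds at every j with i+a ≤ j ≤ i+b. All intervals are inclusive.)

0, 1, 2, 3, 4, 5, 6

Evaluate at each i in [0,6]:
  i=0: ✓ (all of [1,3])
  i=1: ✓ (all of [2,4])
  i=2: ✓ (all of [3,5])
  i=3: ✓ (all of [4,6])
  i=4: ✓ (all of [5,7])
  i=5: ✓ (all of [6,8])
  i=6: ✓ (all of [7,9])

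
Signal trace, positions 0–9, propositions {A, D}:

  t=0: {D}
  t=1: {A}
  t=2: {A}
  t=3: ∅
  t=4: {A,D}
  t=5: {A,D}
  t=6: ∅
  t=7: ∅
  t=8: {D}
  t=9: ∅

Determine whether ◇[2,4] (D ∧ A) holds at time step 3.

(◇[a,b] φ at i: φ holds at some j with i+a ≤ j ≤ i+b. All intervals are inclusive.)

Yes

Check (D ∧ A) at each j in [5,7]:
  j=5: true
  j=6: false
  j=7: false
Found at j=5 → formula holds.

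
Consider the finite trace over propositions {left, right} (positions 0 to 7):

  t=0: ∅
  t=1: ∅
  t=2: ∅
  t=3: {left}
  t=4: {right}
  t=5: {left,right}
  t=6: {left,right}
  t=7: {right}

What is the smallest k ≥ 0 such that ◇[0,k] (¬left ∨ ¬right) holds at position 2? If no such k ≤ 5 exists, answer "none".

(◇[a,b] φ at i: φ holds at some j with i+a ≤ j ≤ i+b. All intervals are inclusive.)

Scan j = 2,3,… for (¬left ∨ ¬right):
  j=2: holds
First hit at j=2, so smallest k = 2-2 = 0.

0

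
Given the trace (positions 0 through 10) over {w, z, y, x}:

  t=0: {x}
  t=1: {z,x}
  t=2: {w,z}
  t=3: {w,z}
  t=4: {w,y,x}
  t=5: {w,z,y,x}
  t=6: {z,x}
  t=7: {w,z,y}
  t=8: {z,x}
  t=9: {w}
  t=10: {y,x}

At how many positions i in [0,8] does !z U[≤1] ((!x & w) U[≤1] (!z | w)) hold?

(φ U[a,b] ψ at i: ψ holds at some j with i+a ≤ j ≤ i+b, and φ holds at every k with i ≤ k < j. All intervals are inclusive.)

Evaluate at each i in [0,8]:
  i=0: ✓ (rhs at j=0)
  i=1: ✗ (lhs fails at k=1 before rhs at j=2)
  i=2: ✓ (rhs at j=2)
  i=3: ✓ (rhs at j=3)
  i=4: ✓ (rhs at j=4)
  i=5: ✓ (rhs at j=5)
  i=6: ✗ (lhs fails at k=6 before rhs at j=7)
  i=7: ✓ (rhs at j=7)
  i=8: ✗ (lhs fails at k=8 before rhs at j=9)
Positions where it holds: {0, 2, 3, 4, 5, 7} → 6.

6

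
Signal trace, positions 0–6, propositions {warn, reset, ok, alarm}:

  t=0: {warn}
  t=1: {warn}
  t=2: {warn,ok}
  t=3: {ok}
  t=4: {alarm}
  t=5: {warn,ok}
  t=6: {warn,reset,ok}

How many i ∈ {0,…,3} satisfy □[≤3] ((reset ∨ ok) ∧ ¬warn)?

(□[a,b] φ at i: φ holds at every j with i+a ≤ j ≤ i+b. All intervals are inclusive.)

0

Evaluate at each i in [0,3]:
  i=0: ✗ (fails at j=0)
  i=1: ✗ (fails at j=1)
  i=2: ✗ (fails at j=2)
  i=3: ✗ (fails at j=4)
Positions where it holds: {} → 0.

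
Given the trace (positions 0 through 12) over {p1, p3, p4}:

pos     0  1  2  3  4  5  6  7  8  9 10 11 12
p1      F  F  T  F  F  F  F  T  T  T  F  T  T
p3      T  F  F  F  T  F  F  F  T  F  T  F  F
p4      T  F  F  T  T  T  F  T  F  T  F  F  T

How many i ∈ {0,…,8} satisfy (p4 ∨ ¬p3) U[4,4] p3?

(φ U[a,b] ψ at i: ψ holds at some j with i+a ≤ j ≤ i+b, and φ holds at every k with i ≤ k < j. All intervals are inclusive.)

2

Evaluate at each i in [0,8]:
  i=0: ✓ (rhs at j=4; lhs holds on [0,3])
  i=1: ✗ (no rhs in [5,5])
  i=2: ✗ (no rhs in [6,6])
  i=3: ✗ (no rhs in [7,7])
  i=4: ✓ (rhs at j=8; lhs holds on [4,7])
  i=5: ✗ (no rhs in [9,9])
  i=6: ✗ (lhs fails at k=8 before rhs at j=10)
  i=7: ✗ (no rhs in [11,11])
  i=8: ✗ (no rhs in [12,12])
Positions where it holds: {0, 4} → 2.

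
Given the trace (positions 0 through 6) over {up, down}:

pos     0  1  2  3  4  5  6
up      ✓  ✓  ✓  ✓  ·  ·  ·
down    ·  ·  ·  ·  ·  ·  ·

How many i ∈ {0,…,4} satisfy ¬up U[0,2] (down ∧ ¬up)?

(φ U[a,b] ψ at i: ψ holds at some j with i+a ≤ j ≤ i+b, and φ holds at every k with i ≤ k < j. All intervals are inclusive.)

Evaluate at each i in [0,4]:
  i=0: ✗ (no rhs in [0,2])
  i=1: ✗ (no rhs in [1,3])
  i=2: ✗ (no rhs in [2,4])
  i=3: ✗ (no rhs in [3,5])
  i=4: ✗ (no rhs in [4,6])
Positions where it holds: {} → 0.

0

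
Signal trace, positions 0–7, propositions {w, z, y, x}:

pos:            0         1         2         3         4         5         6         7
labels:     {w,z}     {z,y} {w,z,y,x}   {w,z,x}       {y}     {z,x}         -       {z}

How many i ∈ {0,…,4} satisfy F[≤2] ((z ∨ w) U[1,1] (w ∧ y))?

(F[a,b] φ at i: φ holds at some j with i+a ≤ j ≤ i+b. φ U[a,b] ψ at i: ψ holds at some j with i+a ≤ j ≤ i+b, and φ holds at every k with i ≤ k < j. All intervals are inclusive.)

Evaluate at each i in [0,4]:
  i=0: ✓ (witness j=1)
  i=1: ✓ (witness j=1)
  i=2: ✗ (none in [2,4])
  i=3: ✗ (none in [3,5])
  i=4: ✗ (none in [4,6])
Positions where it holds: {0, 1} → 2.

2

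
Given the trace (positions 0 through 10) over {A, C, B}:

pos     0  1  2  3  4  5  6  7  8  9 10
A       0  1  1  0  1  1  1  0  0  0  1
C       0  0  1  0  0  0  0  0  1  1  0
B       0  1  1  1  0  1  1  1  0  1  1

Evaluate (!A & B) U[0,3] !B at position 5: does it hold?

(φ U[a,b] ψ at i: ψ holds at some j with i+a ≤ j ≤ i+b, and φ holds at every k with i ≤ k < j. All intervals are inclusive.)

No

Need some j in [5,8] with !B, and (!A & B) at every k in [5,j-1].
  j=5: !B false.
  j=6: !B false.
  j=7: !B false.
  j=8: !B holds, but (!A & B) fails at k=5 → not this j.
No j in the window works → until fails.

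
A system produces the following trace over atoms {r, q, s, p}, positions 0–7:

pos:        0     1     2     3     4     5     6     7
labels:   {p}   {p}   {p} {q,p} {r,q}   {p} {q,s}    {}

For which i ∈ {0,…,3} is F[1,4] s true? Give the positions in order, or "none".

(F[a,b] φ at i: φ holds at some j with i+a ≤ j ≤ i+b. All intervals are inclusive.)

2, 3

Evaluate at each i in [0,3]:
  i=0: ✗ (none in [1,4])
  i=1: ✗ (none in [2,5])
  i=2: ✓ (witness j=6)
  i=3: ✓ (witness j=6)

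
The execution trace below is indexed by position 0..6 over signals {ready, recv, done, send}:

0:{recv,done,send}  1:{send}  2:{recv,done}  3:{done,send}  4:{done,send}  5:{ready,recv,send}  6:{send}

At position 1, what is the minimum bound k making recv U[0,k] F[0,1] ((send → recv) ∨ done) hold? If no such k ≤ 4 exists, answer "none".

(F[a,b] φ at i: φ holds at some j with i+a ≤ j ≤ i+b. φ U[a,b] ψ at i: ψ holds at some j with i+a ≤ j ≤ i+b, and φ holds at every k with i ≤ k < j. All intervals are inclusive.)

Need earliest j ≥ 1 with F[0,1] ((send → recv) ∨ done), and recv at every k in [1,j-1].
  j=1: rhs holds (empty prefix). k = 0.

0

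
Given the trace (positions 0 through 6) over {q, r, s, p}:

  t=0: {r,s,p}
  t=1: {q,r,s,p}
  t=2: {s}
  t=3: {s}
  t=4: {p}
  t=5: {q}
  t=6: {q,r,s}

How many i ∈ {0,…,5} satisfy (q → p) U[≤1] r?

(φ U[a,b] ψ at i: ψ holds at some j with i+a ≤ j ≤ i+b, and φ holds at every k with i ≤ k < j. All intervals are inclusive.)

Evaluate at each i in [0,5]:
  i=0: ✓ (rhs at j=0)
  i=1: ✓ (rhs at j=1)
  i=2: ✗ (no rhs in [2,3])
  i=3: ✗ (no rhs in [3,4])
  i=4: ✗ (no rhs in [4,5])
  i=5: ✗ (lhs fails at k=5 before rhs at j=6)
Positions where it holds: {0, 1} → 2.

2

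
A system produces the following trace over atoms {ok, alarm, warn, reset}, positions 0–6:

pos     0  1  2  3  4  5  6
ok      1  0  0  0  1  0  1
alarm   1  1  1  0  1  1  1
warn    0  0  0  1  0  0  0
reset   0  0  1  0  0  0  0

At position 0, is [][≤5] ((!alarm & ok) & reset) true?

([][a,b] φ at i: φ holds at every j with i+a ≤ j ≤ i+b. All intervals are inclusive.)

No

Check ((!alarm & ok) & reset) at every j in [0,5]:
  j=0: false
  j=1: false
  j=2: false
  j=3: false
  j=4: false
  j=5: false
Fails at j=0 → formula fails.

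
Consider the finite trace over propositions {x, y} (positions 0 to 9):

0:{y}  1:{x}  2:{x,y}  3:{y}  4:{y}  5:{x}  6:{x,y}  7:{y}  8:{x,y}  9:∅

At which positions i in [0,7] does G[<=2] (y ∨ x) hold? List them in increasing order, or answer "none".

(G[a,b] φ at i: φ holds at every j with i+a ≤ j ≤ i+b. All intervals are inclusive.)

Evaluate at each i in [0,7]:
  i=0: ✓ (all of [0,2])
  i=1: ✓ (all of [1,3])
  i=2: ✓ (all of [2,4])
  i=3: ✓ (all of [3,5])
  i=4: ✓ (all of [4,6])
  i=5: ✓ (all of [5,7])
  i=6: ✓ (all of [6,8])
  i=7: ✗ (fails at j=9)

0, 1, 2, 3, 4, 5, 6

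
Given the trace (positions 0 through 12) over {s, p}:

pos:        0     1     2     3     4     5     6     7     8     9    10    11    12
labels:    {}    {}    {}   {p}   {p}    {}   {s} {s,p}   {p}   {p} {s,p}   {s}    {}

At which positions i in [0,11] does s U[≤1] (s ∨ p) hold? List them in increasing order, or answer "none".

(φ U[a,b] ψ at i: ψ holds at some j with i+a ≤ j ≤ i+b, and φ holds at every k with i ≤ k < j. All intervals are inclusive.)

3, 4, 6, 7, 8, 9, 10, 11

Evaluate at each i in [0,11]:
  i=0: ✗ (no rhs in [0,1])
  i=1: ✗ (no rhs in [1,2])
  i=2: ✗ (lhs fails at k=2 before rhs at j=3)
  i=3: ✓ (rhs at j=3)
  i=4: ✓ (rhs at j=4)
  i=5: ✗ (lhs fails at k=5 before rhs at j=6)
  i=6: ✓ (rhs at j=6)
  i=7: ✓ (rhs at j=7)
  i=8: ✓ (rhs at j=8)
  i=9: ✓ (rhs at j=9)
  i=10: ✓ (rhs at j=10)
  i=11: ✓ (rhs at j=11)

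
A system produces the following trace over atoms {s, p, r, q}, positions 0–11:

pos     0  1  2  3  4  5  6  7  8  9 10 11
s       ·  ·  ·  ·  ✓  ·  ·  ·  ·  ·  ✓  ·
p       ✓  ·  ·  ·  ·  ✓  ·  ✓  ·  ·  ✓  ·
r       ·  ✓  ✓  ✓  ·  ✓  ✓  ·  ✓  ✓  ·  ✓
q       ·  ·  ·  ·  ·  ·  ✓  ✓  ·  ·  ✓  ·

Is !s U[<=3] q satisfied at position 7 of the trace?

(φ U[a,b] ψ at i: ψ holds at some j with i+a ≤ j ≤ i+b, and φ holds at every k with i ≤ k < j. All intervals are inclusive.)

Holds

Need some j in [7,10] with q, and !s at every k in [7,j-1].
  j=7: q holds; no prefix to check → satisfied.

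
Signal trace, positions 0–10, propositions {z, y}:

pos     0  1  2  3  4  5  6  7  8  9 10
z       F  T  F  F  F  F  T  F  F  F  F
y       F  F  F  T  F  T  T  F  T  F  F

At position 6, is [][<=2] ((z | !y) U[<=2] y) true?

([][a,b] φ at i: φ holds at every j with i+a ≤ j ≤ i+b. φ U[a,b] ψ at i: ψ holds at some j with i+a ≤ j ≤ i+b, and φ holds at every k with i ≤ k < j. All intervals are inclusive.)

Holds

Check ((z | !y) U[<=2] y) at every j in [6,8]:
  j=6: holds
  j=7: holds
  j=8: holds
All positions satisfy it → formula holds.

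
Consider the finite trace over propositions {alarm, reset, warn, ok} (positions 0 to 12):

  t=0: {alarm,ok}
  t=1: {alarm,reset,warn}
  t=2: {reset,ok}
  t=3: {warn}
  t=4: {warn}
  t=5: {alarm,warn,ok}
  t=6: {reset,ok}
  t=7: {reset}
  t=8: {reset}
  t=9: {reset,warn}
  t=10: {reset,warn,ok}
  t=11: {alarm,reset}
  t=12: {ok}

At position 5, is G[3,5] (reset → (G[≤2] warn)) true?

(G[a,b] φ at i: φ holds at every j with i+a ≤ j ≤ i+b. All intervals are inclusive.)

Check (reset → (G[≤2] warn)) at every j in [8,10]:
  j=8: antecedent true; consequent fails at 8 → ✗
  j=9: antecedent true; consequent fails at 11 → ✗
  j=10: antecedent true; consequent fails at 11 → ✗
Fails at j=8 → formula fails.

False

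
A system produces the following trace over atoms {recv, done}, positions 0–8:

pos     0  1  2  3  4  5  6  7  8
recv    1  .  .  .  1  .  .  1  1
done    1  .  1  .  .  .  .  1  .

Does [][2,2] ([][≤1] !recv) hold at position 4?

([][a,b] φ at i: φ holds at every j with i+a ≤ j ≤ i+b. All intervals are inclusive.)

Check [][≤1] !recv at every j in [6,6]:
  j=6: fails at 7
Fails at j=6 → formula fails.

False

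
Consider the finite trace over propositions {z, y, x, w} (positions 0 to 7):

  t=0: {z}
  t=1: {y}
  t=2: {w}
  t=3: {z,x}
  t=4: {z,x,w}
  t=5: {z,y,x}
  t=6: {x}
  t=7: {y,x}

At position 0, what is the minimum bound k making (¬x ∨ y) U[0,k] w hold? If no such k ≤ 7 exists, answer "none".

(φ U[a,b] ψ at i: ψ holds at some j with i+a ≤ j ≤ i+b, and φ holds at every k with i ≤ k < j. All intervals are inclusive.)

2

Need earliest j ≥ 0 with w, and (¬x ∨ y) at every k in [0,j-1].
  j=0: rhs fails.
  j=1: rhs fails.
  j=2: rhs holds; lhs holds on [0,1]. k = 2.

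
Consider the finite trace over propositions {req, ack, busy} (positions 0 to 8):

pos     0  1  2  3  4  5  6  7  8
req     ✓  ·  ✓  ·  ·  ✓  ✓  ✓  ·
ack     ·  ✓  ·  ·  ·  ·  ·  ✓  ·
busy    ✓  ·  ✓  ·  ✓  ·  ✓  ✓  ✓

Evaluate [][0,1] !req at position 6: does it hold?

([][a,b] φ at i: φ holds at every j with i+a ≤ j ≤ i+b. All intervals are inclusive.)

Check !req at every j in [6,7]:
  j=6: false
  j=7: false
Fails at j=6 → formula fails.

False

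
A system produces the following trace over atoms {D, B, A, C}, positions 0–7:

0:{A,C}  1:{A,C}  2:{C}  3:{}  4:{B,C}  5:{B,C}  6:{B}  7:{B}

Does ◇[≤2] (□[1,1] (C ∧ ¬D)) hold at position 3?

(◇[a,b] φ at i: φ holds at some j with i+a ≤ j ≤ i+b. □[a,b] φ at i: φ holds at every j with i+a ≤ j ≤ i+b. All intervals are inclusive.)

True

Check □[1,1] (C ∧ ¬D) at each j in [3,5]:
  j=3: holds on [4,4]
  j=4: holds on [5,5]
  j=5: fails at 6
Found at j=3 → formula holds.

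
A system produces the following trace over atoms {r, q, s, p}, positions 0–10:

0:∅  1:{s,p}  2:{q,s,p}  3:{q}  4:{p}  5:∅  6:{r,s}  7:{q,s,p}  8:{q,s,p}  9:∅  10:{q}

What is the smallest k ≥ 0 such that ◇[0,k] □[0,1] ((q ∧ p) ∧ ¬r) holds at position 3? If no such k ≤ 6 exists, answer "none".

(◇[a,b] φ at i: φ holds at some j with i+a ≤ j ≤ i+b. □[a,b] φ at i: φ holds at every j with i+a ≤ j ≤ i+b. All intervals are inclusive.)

4

Scan j = 3,4,… for □[0,1] ((q ∧ p) ∧ ¬r):
  j=3: fails
  j=4: fails
  j=5: fails
  j=6: fails
  j=7: holds
First hit at j=7, so smallest k = 7-3 = 4.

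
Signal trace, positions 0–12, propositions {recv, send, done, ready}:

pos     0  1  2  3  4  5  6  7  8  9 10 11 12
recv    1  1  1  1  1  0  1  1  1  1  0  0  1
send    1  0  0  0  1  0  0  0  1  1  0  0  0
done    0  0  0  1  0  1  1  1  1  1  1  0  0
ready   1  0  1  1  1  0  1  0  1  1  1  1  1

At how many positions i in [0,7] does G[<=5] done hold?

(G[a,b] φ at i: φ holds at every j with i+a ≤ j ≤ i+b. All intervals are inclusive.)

1

Evaluate at each i in [0,7]:
  i=0: ✗ (fails at j=0)
  i=1: ✗ (fails at j=1)
  i=2: ✗ (fails at j=2)
  i=3: ✗ (fails at j=4)
  i=4: ✗ (fails at j=4)
  i=5: ✓ (all of [5,10])
  i=6: ✗ (fails at j=11)
  i=7: ✗ (fails at j=11)
Positions where it holds: {5} → 1.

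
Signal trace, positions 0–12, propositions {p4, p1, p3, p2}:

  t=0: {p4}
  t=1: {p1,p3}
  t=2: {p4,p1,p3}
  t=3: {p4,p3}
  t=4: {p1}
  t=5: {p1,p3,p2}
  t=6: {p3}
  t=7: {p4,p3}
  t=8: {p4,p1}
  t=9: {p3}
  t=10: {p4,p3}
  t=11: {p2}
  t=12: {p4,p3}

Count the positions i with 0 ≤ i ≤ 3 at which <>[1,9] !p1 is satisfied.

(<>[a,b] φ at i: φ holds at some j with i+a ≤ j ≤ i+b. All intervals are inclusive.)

4

Evaluate at each i in [0,3]:
  i=0: ✓ (witness j=3)
  i=1: ✓ (witness j=3)
  i=2: ✓ (witness j=3)
  i=3: ✓ (witness j=6)
Positions where it holds: {0, 1, 2, 3} → 4.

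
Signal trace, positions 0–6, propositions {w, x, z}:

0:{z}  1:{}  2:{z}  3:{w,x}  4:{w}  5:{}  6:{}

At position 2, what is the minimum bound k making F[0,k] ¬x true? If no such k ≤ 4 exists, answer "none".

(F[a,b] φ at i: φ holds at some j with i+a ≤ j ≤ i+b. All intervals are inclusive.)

0

Scan j = 2,3,… for ¬x:
  j=2: holds
First hit at j=2, so smallest k = 2-2 = 0.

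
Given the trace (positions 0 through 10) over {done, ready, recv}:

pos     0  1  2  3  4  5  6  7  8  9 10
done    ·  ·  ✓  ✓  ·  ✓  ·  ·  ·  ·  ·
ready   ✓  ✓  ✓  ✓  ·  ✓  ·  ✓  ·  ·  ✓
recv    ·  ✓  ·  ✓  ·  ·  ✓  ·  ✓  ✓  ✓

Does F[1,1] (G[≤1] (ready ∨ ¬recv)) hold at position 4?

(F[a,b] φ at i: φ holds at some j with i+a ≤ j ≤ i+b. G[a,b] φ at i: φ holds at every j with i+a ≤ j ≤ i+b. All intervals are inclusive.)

Check G[≤1] (ready ∨ ¬recv) at each j in [5,5]:
  j=5: fails at 6
No position in the window satisfies it → formula fails.

Does not hold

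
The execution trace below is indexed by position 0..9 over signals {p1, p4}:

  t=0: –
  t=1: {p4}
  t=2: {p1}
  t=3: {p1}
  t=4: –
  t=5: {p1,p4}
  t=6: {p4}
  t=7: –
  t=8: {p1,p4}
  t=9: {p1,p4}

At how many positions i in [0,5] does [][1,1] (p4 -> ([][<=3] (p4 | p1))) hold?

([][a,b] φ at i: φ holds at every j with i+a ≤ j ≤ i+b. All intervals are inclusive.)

3

Evaluate at each i in [0,5]:
  i=0: ✗ (fails at j=1)
  i=1: ✓ (all of [2,2])
  i=2: ✓ (all of [3,3])
  i=3: ✓ (all of [4,4])
  i=4: ✗ (fails at j=5)
  i=5: ✗ (fails at j=6)
Positions where it holds: {1, 2, 3} → 3.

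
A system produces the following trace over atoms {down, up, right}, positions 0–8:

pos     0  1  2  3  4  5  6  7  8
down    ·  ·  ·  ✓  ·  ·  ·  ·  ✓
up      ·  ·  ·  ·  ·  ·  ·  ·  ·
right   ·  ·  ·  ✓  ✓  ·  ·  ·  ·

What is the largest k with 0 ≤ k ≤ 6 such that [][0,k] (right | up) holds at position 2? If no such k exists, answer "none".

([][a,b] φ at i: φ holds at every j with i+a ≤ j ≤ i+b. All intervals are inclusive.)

none

(right | up) must hold from j=2 onward; find where it first fails.
  j=2: fails → no k works.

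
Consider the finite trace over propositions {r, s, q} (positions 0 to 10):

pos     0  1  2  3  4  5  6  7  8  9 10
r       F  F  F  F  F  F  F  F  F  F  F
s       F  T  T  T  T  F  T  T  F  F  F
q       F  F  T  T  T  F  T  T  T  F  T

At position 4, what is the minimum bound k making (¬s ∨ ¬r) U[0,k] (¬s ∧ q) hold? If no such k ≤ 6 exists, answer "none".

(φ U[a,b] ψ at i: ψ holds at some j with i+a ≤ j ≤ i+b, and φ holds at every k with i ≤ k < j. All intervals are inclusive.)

4

Need earliest j ≥ 4 with (¬s ∧ q), and (¬s ∨ ¬r) at every k in [4,j-1].
  j=4: rhs fails.
  j=5: rhs fails.
  j=6: rhs fails.
  j=7: rhs fails.
  j=8: rhs holds; lhs holds on [4,7]. k = 4.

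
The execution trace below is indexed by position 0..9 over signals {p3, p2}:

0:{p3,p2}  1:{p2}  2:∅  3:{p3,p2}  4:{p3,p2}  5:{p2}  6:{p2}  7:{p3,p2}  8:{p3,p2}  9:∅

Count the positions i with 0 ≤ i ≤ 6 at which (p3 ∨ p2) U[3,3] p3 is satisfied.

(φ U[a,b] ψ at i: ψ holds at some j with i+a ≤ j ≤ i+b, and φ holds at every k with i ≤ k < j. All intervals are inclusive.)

Evaluate at each i in [0,6]:
  i=0: ✗ (lhs fails at k=2 before rhs at j=3)
  i=1: ✗ (lhs fails at k=2 before rhs at j=4)
  i=2: ✗ (no rhs in [5,5])
  i=3: ✗ (no rhs in [6,6])
  i=4: ✓ (rhs at j=7; lhs holds on [4,6])
  i=5: ✓ (rhs at j=8; lhs holds on [5,7])
  i=6: ✗ (no rhs in [9,9])
Positions where it holds: {4, 5} → 2.

2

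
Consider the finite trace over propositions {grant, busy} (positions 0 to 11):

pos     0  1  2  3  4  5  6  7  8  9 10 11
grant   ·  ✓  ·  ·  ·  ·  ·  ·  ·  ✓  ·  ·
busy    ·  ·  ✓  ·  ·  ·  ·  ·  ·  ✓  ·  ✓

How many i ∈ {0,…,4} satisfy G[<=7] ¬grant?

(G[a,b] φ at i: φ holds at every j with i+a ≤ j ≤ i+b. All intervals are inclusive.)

0

Evaluate at each i in [0,4]:
  i=0: ✗ (fails at j=1)
  i=1: ✗ (fails at j=1)
  i=2: ✗ (fails at j=9)
  i=3: ✗ (fails at j=9)
  i=4: ✗ (fails at j=9)
Positions where it holds: {} → 0.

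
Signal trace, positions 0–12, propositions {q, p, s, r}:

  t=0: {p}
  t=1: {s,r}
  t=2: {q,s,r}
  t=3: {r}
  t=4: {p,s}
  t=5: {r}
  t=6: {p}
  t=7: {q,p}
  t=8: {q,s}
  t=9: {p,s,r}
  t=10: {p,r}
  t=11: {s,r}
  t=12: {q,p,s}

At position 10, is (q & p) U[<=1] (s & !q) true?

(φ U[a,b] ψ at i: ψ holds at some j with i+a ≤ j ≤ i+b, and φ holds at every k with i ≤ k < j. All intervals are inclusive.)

Need some j in [10,11] with (s & !q), and (q & p) at every k in [10,j-1].
  j=10: (s & !q) false.
  j=11: (s & !q) holds, but (q & p) fails at k=10 → not this j.
No j in the window works → until fails.

False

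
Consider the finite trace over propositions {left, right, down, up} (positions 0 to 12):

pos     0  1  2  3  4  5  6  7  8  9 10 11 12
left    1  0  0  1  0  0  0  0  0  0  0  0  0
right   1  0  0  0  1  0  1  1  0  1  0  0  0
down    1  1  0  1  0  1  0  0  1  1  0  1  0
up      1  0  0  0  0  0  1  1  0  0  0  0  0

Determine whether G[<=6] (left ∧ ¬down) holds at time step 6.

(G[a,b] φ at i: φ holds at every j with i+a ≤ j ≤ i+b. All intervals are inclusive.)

Check (left ∧ ¬down) at every j in [6,12]:
  j=6: false
  j=7: false
  j=8: false
  j=9: false
  j=10: false
  j=11: false
  j=12: false
Fails at j=6 → formula fails.

No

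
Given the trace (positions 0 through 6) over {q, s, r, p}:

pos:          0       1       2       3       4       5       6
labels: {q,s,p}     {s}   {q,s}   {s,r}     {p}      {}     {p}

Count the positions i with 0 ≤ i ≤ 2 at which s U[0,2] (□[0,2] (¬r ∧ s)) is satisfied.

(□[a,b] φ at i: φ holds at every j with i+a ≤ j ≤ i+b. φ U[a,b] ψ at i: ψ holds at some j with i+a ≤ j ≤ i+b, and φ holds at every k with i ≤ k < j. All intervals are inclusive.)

1

Evaluate at each i in [0,2]:
  i=0: ✓ (rhs at j=0)
  i=1: ✗ (no rhs in [1,3])
  i=2: ✗ (no rhs in [2,4])
Positions where it holds: {0} → 1.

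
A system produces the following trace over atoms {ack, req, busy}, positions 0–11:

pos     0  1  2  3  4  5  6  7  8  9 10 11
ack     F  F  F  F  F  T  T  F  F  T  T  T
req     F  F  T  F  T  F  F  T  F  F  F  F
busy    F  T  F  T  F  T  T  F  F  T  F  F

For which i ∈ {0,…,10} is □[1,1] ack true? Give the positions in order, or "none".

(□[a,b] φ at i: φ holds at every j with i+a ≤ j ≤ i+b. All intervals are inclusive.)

Evaluate at each i in [0,10]:
  i=0: ✗ (fails at j=1)
  i=1: ✗ (fails at j=2)
  i=2: ✗ (fails at j=3)
  i=3: ✗ (fails at j=4)
  i=4: ✓ (all of [5,5])
  i=5: ✓ (all of [6,6])
  i=6: ✗ (fails at j=7)
  i=7: ✗ (fails at j=8)
  i=8: ✓ (all of [9,9])
  i=9: ✓ (all of [10,10])
  i=10: ✓ (all of [11,11])

4, 5, 8, 9, 10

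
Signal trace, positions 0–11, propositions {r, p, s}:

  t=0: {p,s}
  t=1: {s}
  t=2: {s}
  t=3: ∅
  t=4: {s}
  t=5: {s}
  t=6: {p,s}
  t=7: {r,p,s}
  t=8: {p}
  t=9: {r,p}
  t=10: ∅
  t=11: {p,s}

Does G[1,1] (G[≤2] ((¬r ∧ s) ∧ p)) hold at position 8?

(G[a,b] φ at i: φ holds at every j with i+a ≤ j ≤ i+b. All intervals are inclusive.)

No

Check G[≤2] ((¬r ∧ s) ∧ p) at every j in [9,9]:
  j=9: fails at 9
Fails at j=9 → formula fails.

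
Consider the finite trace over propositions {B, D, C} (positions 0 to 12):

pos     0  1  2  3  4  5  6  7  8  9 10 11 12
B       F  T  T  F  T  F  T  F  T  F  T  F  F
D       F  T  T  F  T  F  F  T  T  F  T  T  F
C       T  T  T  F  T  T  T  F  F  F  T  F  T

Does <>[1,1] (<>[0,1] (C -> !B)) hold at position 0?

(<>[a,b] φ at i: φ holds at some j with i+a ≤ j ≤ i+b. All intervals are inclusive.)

Check <>[0,1] (C -> !B) at each j in [1,1]:
  j=1: fails (none in [1,2])
No position in the window satisfies it → formula fails.

No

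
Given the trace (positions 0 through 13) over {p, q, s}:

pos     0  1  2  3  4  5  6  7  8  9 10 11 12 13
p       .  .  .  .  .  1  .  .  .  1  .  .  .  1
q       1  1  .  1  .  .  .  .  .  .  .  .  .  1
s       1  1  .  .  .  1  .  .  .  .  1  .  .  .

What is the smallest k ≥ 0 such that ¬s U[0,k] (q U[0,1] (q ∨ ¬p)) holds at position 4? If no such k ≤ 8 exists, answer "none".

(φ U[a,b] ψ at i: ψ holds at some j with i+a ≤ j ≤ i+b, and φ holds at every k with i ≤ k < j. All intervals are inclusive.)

Need earliest j ≥ 4 with (q U[0,1] (q ∨ ¬p)), and ¬s at every k in [4,j-1].
  j=4: rhs holds (empty prefix). k = 0.

0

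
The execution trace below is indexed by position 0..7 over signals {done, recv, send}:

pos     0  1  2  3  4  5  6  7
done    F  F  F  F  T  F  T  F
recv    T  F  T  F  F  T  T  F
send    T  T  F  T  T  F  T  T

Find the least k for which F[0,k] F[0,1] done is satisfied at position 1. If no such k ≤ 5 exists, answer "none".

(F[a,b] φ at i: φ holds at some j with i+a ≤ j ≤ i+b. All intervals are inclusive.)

2

Scan j = 1,2,… for F[0,1] done:
  j=1: fails
  j=2: fails
  j=3: holds
First hit at j=3, so smallest k = 3-1 = 2.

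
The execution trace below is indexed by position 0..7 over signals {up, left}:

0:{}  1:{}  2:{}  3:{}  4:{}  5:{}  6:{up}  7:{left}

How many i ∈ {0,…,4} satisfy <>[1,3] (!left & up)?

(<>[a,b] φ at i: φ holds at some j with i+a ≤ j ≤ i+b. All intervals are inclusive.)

2

Evaluate at each i in [0,4]:
  i=0: ✗ (none in [1,3])
  i=1: ✗ (none in [2,4])
  i=2: ✗ (none in [3,5])
  i=3: ✓ (witness j=6)
  i=4: ✓ (witness j=6)
Positions where it holds: {3, 4} → 2.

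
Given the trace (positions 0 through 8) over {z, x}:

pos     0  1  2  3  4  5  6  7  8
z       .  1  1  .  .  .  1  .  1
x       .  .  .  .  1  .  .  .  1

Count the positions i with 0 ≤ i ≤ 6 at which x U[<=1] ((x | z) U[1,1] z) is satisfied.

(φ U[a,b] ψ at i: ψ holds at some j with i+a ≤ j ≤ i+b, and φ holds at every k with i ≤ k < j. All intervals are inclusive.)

Evaluate at each i in [0,6]:
  i=0: ✗ (lhs fails at k=0 before rhs at j=1)
  i=1: ✓ (rhs at j=1)
  i=2: ✗ (no rhs in [2,3])
  i=3: ✗ (no rhs in [3,4])
  i=4: ✗ (no rhs in [4,5])
  i=5: ✗ (no rhs in [5,6])
  i=6: ✗ (no rhs in [6,7])
Positions where it holds: {1} → 1.

1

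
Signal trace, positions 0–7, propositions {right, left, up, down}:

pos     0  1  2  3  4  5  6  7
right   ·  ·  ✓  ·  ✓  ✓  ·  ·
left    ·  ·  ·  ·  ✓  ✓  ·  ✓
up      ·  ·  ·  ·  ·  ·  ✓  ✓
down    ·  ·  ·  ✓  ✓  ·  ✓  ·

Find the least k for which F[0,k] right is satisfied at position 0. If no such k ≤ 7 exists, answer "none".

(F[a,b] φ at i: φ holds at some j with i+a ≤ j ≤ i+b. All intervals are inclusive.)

Scan j = 0,1,… for right:
  j=0: fails
  j=1: fails
  j=2: holds
First hit at j=2, so smallest k = 2-0 = 2.

2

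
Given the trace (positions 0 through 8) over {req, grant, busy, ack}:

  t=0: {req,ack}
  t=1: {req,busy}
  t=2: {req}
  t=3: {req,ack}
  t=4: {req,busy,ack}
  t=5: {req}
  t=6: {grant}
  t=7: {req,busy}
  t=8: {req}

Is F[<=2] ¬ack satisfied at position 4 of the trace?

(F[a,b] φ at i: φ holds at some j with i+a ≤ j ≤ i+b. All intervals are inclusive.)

Check ¬ack at each j in [4,6]:
  j=4: false
  j=5: true
  j=6: true
Found at j=5 → formula holds.

Yes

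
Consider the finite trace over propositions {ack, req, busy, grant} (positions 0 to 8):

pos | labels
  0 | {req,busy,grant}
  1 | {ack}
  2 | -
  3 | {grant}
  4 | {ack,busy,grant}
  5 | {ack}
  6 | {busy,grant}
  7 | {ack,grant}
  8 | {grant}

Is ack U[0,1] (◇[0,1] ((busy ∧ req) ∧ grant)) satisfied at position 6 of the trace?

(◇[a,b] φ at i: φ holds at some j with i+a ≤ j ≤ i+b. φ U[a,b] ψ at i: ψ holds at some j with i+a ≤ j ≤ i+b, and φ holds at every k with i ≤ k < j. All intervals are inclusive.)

No

Need some j in [6,7] with ◇[0,1] ((busy ∧ req) ∧ grant), and ack at every k in [6,j-1].
  j=6: ◇[0,1] ((busy ∧ req) ∧ grant) — fails (none in [6,7]).
  j=7: ◇[0,1] ((busy ∧ req) ∧ grant) — fails (none in [7,8]).
No j in the window works → until fails.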